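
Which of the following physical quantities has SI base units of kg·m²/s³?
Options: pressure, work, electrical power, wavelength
Checking the SI base units of each option:
  pressure (P = F/A): kg/(m·s²)  ✗
  work (W = Fd): kg·m²/s²  ✗
  electrical power (P = IV): kg·m²/s³  ✓ matches
  wavelength (λ = v/f): m  ✗

Only electrical power has units kg·m²/s³.

Answer: electrical power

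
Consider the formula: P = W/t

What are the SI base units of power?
Units of each symbol in P = W/t:
  W (work): kg·m²/s²
  t (time): s  → in the denominator, contributes 1/s

Multiplying the contributions: [kg·m²/s²] · [1/s]
Adding exponents of each base unit: kg: 1, m: 2, s: -3
SI base units of power: kg·m²/s³

Answer: kg·m²/s³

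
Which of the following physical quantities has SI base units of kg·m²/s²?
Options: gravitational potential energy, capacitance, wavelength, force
Checking the SI base units of each option:
  gravitational potential energy (U = -GMm/r): kg·m²/s²  ✓ matches
  capacitance (C = Q/V): s⁴·A²/(kg·m²)  ✗
  wavelength (λ = v/f): m  ✗
  force (F = ma): kg·m/s²  ✗

Only gravitational potential energy has units kg·m²/s².

Answer: gravitational potential energy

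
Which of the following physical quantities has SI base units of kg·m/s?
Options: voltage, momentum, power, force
Checking the SI base units of each option:
  voltage (V = IR): kg·m²/(s³·A)  ✗
  momentum (p = mv): kg·m/s  ✓ matches
  power (P = W/t): kg·m²/s³  ✗
  force (F = ma): kg·m/s²  ✗

Only momentum has units kg·m/s.

Answer: momentum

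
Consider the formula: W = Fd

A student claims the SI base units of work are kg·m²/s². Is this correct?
Units of each symbol in W = Fd:
  F (force): kg·m/s²
  d (displacement): m

Multiplying the contributions: [kg·m/s²] · [m]
Adding exponents of each base unit: kg: 1, m: 2, s: -2
SI base units of work: kg·m²/s²

The claimed units kg·m²/s² match the derived units, so the claim is correct.

Answer: Yes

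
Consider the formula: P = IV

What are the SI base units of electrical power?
Units of each symbol in P = IV:
  I (current): A
  V (voltage, in volts): kg·m²/(s³·A)

Multiplying the contributions: [A] · [kg·m²/(s³·A)]
Adding exponents of each base unit: kg: 1, m: 2, s: -3
SI base units of electrical power: kg·m²/s³

Answer: kg·m²/s³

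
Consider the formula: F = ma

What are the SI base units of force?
Units of each symbol in F = ma:
  m (mass): kg
  a (acceleration): m/s²

Multiplying the contributions: [kg] · [m/s²]
Adding exponents of each base unit: kg: 1, m: 1, s: -2
SI base units of force: kg·m/s²

Answer: kg·m/s²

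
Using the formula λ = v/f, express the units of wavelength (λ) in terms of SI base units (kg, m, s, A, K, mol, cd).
Units of each symbol in λ = v/f:
  v (wave speed): m/s
  f (frequency): 1/s  → in the denominator, contributes s

Multiplying the contributions: [m/s] · [s]
Adding exponents of each base unit: m: 1
SI base units of wavelength: m

Answer: m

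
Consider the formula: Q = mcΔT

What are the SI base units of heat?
Units of each symbol in Q = mcΔT:
  m (mass): kg
  c (specific heat capacity, in J/(kg·K)): m²/(s²·K)
  ΔT (temperature change): K

Multiplying the contributions: [kg] · [m²/(s²·K)] · [K]
Adding exponents of each base unit: kg: 1, m: 2, s: -2
SI base units of heat: kg·m²/s²

Answer: kg·m²/s²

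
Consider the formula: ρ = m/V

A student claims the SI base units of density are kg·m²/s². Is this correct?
Units of each symbol in ρ = m/V:
  m (mass): kg
  V (volume): m³  → in the denominator, contributes 1/m³

Multiplying the contributions: [kg] · [1/m³]
Adding exponents of each base unit: kg: 1, m: -3
SI base units of density: kg/m³

The claimed units kg·m²/s² (exponents kg: 1, m: 2, s: -2) do not match the derived units kg/m³ (exponents kg: 1, m: -3), so the claim is incorrect.

Answer: No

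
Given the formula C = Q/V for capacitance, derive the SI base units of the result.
Units of each symbol in C = Q/V:
  Q (charge, in coulombs): s·A
  V (voltage, in volts): kg·m²/(s³·A)  → in the denominator, contributes s³·A/(kg·m²)

Multiplying the contributions: [s·A] · [s³·A/(kg·m²)]
Adding exponents of each base unit: kg: -1, m: -2, s: 4, A: 2
SI base units of capacitance: s⁴·A²/(kg·m²)

Answer: s⁴·A²/(kg·m²)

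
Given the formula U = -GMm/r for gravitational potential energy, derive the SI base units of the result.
Units of each symbol in U = -GMm/r:
  G (gravitational constant): m³/(kg·s²)
  M (mass): kg
  m (mass): kg
  r (distance): m  → in the denominator, contributes 1/m
  The minus sign does not affect the units.

Multiplying the contributions: [m³/(kg·s²)] · [kg] · [kg] · [1/m]
Adding exponents of each base unit: kg: 1, m: 2, s: -2
SI base units of gravitational potential energy: kg·m²/s²

Answer: kg·m²/s²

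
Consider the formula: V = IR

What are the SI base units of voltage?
Units of each symbol in V = IR:
  I (current): A
  R (resistance, in ohms): kg·m²/(s³·A²)

Multiplying the contributions: [A] · [kg·m²/(s³·A²)]
Adding exponents of each base unit: kg: 1, m: 2, s: -3, A: -1
SI base units of voltage: kg·m²/(s³·A)

Answer: kg·m²/(s³·A)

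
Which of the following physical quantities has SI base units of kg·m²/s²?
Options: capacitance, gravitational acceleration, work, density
Checking the SI base units of each option:
  capacitance (C = Q/V): s⁴·A²/(kg·m²)  ✗
  gravitational acceleration (g = GM/r²): m/s²  ✗
  work (W = Fd): kg·m²/s²  ✓ matches
  density (ρ = m/V): kg/m³  ✗

Only work has units kg·m²/s².

Answer: work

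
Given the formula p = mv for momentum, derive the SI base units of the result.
Units of each symbol in p = mv:
  m (mass): kg
  v (velocity): m/s

Multiplying the contributions: [kg] · [m/s]
Adding exponents of each base unit: kg: 1, m: 1, s: -1
SI base units of momentum: kg·m/s

Answer: kg·m/s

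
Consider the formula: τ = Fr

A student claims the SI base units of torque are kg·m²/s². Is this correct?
Units of each symbol in τ = Fr:
  F (force): kg·m/s²
  r (lever arm): m

Multiplying the contributions: [kg·m/s²] · [m]
Adding exponents of each base unit: kg: 1, m: 2, s: -2
SI base units of torque: kg·m²/s²

The claimed units kg·m²/s² match the derived units, so the claim is correct.

Answer: Yes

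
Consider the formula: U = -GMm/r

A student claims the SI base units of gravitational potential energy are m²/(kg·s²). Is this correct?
Units of each symbol in U = -GMm/r:
  G (gravitational constant): m³/(kg·s²)
  M (mass): kg
  m (mass): kg
  r (distance): m  → in the denominator, contributes 1/m
  The minus sign does not affect the units.

Multiplying the contributions: [m³/(kg·s²)] · [kg] · [kg] · [1/m]
Adding exponents of each base unit: kg: 1, m: 2, s: -2
SI base units of gravitational potential energy: kg·m²/s²

The claimed units m²/(kg·s²) (exponents kg: -1, m: 2, s: -2) do not match the derived units kg·m²/s² (exponents kg: 1, m: 2, s: -2), so the claim is incorrect.

Answer: No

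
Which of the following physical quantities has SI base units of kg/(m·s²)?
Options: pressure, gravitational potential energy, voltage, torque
Checking the SI base units of each option:
  pressure (P = F/A): kg/(m·s²)  ✓ matches
  gravitational potential energy (U = -GMm/r): kg·m²/s²  ✗
  voltage (V = IR): kg·m²/(s³·A)  ✗
  torque (τ = Fr): kg·m²/s²  ✗

Only pressure has units kg/(m·s²).

Answer: pressure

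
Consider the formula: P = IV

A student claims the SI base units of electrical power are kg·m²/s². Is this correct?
Units of each symbol in P = IV:
  I (current): A
  V (voltage, in volts): kg·m²/(s³·A)

Multiplying the contributions: [A] · [kg·m²/(s³·A)]
Adding exponents of each base unit: kg: 1, m: 2, s: -3
SI base units of electrical power: kg·m²/s³

The claimed units kg·m²/s² (exponents kg: 1, m: 2, s: -2) do not match the derived units kg·m²/s³ (exponents kg: 1, m: 2, s: -3), so the claim is incorrect.

Answer: No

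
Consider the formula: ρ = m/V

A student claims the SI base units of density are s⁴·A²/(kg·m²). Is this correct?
Units of each symbol in ρ = m/V:
  m (mass): kg
  V (volume): m³  → in the denominator, contributes 1/m³

Multiplying the contributions: [kg] · [1/m³]
Adding exponents of each base unit: kg: 1, m: -3
SI base units of density: kg/m³

The claimed units s⁴·A²/(kg·m²) (exponents kg: -1, m: -2, s: 4, A: 2) do not match the derived units kg/m³ (exponents kg: 1, m: -3), so the claim is incorrect.

Answer: No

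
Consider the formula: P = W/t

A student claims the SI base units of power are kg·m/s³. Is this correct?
Units of each symbol in P = W/t:
  W (work): kg·m²/s²
  t (time): s  → in the denominator, contributes 1/s

Multiplying the contributions: [kg·m²/s²] · [1/s]
Adding exponents of each base unit: kg: 1, m: 2, s: -3
SI base units of power: kg·m²/s³

The claimed units kg·m/s³ (exponents kg: 1, m: 1, s: -3) do not match the derived units kg·m²/s³ (exponents kg: 1, m: 2, s: -3), so the claim is incorrect.

Answer: No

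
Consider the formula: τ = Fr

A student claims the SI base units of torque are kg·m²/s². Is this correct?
Units of each symbol in τ = Fr:
  F (force): kg·m/s²
  r (lever arm): m

Multiplying the contributions: [kg·m/s²] · [m]
Adding exponents of each base unit: kg: 1, m: 2, s: -2
SI base units of torque: kg·m²/s²

The claimed units kg·m²/s² match the derived units, so the claim is correct.

Answer: Yes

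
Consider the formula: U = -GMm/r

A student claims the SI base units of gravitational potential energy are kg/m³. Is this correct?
Units of each symbol in U = -GMm/r:
  G (gravitational constant): m³/(kg·s²)
  M (mass): kg
  m (mass): kg
  r (distance): m  → in the denominator, contributes 1/m
  The minus sign does not affect the units.

Multiplying the contributions: [m³/(kg·s²)] · [kg] · [kg] · [1/m]
Adding exponents of each base unit: kg: 1, m: 2, s: -2
SI base units of gravitational potential energy: kg·m²/s²

The claimed units kg/m³ (exponents kg: 1, m: -3) do not match the derived units kg·m²/s² (exponents kg: 1, m: 2, s: -2), so the claim is incorrect.

Answer: No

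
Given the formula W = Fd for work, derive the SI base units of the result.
Units of each symbol in W = Fd:
  F (force): kg·m/s²
  d (displacement): m

Multiplying the contributions: [kg·m/s²] · [m]
Adding exponents of each base unit: kg: 1, m: 2, s: -2
SI base units of work: kg·m²/s²

Answer: kg·m²/s²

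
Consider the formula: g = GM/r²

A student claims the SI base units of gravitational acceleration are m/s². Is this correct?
Units of each symbol in g = GM/r²:
  G (gravitational constant): m³/(kg·s²)
  M (mass): kg
  r (distance): m  → to the power 2 in the denominator, contributes 1/m²

Multiplying the contributions: [m³/(kg·s²)] · [kg] · [1/m²]
Adding exponents of each base unit: m: 1, s: -2
SI base units of gravitational acceleration: m/s²

The claimed units m/s² match the derived units, so the claim is correct.

Answer: Yes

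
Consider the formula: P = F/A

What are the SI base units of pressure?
Units of each symbol in P = F/A:
  F (force): kg·m/s²
  A (area): m²  → in the denominator, contributes 1/m²

Multiplying the contributions: [kg·m/s²] · [1/m²]
Adding exponents of each base unit: kg: 1, m: -1, s: -2
SI base units of pressure: kg/(m·s²)

Answer: kg/(m·s²)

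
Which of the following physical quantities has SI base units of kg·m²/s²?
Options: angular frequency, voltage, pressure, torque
Checking the SI base units of each option:
  angular frequency (ω = 2πf): 1/s  ✗
  voltage (V = IR): kg·m²/(s³·A)  ✗
  pressure (P = F/A): kg/(m·s²)  ✗
  torque (τ = Fr): kg·m²/s²  ✓ matches

Only torque has units kg·m²/s².

Answer: torque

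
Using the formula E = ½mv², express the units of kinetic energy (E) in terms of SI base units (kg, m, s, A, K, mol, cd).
Units of each symbol in E = ½mv²:
  m (mass): kg
  v (speed): m/s  → to the power 2, contributes m²/s²
  The factor ½ is dimensionless.

Multiplying the contributions: [kg] · [m²/s²]
Adding exponents of each base unit: kg: 1, m: 2, s: -2
SI base units of kinetic energy: kg·m²/s²

Answer: kg·m²/s²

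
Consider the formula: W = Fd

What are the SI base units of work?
Units of each symbol in W = Fd:
  F (force): kg·m/s²
  d (displacement): m

Multiplying the contributions: [kg·m/s²] · [m]
Adding exponents of each base unit: kg: 1, m: 2, s: -2
SI base units of work: kg·m²/s²

Answer: kg·m²/s²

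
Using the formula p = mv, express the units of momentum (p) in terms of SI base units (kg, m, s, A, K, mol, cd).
Units of each symbol in p = mv:
  m (mass): kg
  v (velocity): m/s

Multiplying the contributions: [kg] · [m/s]
Adding exponents of each base unit: kg: 1, m: 1, s: -1
SI base units of momentum: kg·m/s

Answer: kg·m/s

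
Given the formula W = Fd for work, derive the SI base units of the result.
Units of each symbol in W = Fd:
  F (force): kg·m/s²
  d (displacement): m

Multiplying the contributions: [kg·m/s²] · [m]
Adding exponents of each base unit: kg: 1, m: 2, s: -2
SI base units of work: kg·m²/s²

Answer: kg·m²/s²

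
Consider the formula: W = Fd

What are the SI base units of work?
Units of each symbol in W = Fd:
  F (force): kg·m/s²
  d (displacement): m

Multiplying the contributions: [kg·m/s²] · [m]
Adding exponents of each base unit: kg: 1, m: 2, s: -2
SI base units of work: kg·m²/s²

Answer: kg·m²/s²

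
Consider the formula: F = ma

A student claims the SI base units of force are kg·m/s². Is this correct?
Units of each symbol in F = ma:
  m (mass): kg
  a (acceleration): m/s²

Multiplying the contributions: [kg] · [m/s²]
Adding exponents of each base unit: kg: 1, m: 1, s: -2
SI base units of force: kg·m/s²

The claimed units kg·m/s² match the derived units, so the claim is correct.

Answer: Yes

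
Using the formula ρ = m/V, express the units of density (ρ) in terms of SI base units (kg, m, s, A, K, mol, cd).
Units of each symbol in ρ = m/V:
  m (mass): kg
  V (volume): m³  → in the denominator, contributes 1/m³

Multiplying the contributions: [kg] · [1/m³]
Adding exponents of each base unit: kg: 1, m: -3
SI base units of density: kg/m³

Answer: kg/m³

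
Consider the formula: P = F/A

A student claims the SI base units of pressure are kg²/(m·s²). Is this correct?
Units of each symbol in P = F/A:
  F (force): kg·m/s²
  A (area): m²  → in the denominator, contributes 1/m²

Multiplying the contributions: [kg·m/s²] · [1/m²]
Adding exponents of each base unit: kg: 1, m: -1, s: -2
SI base units of pressure: kg/(m·s²)

The claimed units kg²/(m·s²) (exponents kg: 2, m: -1, s: -2) do not match the derived units kg/(m·s²) (exponents kg: 1, m: -1, s: -2), so the claim is incorrect.

Answer: No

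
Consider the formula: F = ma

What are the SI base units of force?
Units of each symbol in F = ma:
  m (mass): kg
  a (acceleration): m/s²

Multiplying the contributions: [kg] · [m/s²]
Adding exponents of each base unit: kg: 1, m: 1, s: -2
SI base units of force: kg·m/s²

Answer: kg·m/s²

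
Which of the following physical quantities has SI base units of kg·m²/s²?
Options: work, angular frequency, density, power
Checking the SI base units of each option:
  work (W = Fd): kg·m²/s²  ✓ matches
  angular frequency (ω = 2πf): 1/s  ✗
  density (ρ = m/V): kg/m³  ✗
  power (P = W/t): kg·m²/s³  ✗

Only work has units kg·m²/s².

Answer: work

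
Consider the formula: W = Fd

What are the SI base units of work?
Units of each symbol in W = Fd:
  F (force): kg·m/s²
  d (displacement): m

Multiplying the contributions: [kg·m/s²] · [m]
Adding exponents of each base unit: kg: 1, m: 2, s: -2
SI base units of work: kg·m²/s²

Answer: kg·m²/s²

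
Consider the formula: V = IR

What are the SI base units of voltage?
Units of each symbol in V = IR:
  I (current): A
  R (resistance, in ohms): kg·m²/(s³·A²)

Multiplying the contributions: [A] · [kg·m²/(s³·A²)]
Adding exponents of each base unit: kg: 1, m: 2, s: -3, A: -1
SI base units of voltage: kg·m²/(s³·A)

Answer: kg·m²/(s³·A)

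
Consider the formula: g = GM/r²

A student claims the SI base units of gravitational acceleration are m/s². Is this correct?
Units of each symbol in g = GM/r²:
  G (gravitational constant): m³/(kg·s²)
  M (mass): kg
  r (distance): m  → to the power 2 in the denominator, contributes 1/m²

Multiplying the contributions: [m³/(kg·s²)] · [kg] · [1/m²]
Adding exponents of each base unit: m: 1, s: -2
SI base units of gravitational acceleration: m/s²

The claimed units m/s² match the derived units, so the claim is correct.

Answer: Yes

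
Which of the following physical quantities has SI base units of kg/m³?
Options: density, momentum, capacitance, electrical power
Checking the SI base units of each option:
  density (ρ = m/V): kg/m³  ✓ matches
  momentum (p = mv): kg·m/s  ✗
  capacitance (C = Q/V): s⁴·A²/(kg·m²)  ✗
  electrical power (P = IV): kg·m²/s³  ✗

Only density has units kg/m³.

Answer: density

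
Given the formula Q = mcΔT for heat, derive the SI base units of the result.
Units of each symbol in Q = mcΔT:
  m (mass): kg
  c (specific heat capacity, in J/(kg·K)): m²/(s²·K)
  ΔT (temperature change): K

Multiplying the contributions: [kg] · [m²/(s²·K)] · [K]
Adding exponents of each base unit: kg: 1, m: 2, s: -2
SI base units of heat: kg·m²/s²

Answer: kg·m²/s²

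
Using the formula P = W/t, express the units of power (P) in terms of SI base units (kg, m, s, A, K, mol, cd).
Units of each symbol in P = W/t:
  W (work): kg·m²/s²
  t (time): s  → in the denominator, contributes 1/s

Multiplying the contributions: [kg·m²/s²] · [1/s]
Adding exponents of each base unit: kg: 1, m: 2, s: -3
SI base units of power: kg·m²/s³

Answer: kg·m²/s³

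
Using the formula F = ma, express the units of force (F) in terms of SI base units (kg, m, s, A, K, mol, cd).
Units of each symbol in F = ma:
  m (mass): kg
  a (acceleration): m/s²

Multiplying the contributions: [kg] · [m/s²]
Adding exponents of each base unit: kg: 1, m: 1, s: -2
SI base units of force: kg·m/s²

Answer: kg·m/s²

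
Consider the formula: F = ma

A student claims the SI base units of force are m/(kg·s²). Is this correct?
Units of each symbol in F = ma:
  m (mass): kg
  a (acceleration): m/s²

Multiplying the contributions: [kg] · [m/s²]
Adding exponents of each base unit: kg: 1, m: 1, s: -2
SI base units of force: kg·m/s²

The claimed units m/(kg·s²) (exponents kg: -1, m: 1, s: -2) do not match the derived units kg·m/s² (exponents kg: 1, m: 1, s: -2), so the claim is incorrect.

Answer: No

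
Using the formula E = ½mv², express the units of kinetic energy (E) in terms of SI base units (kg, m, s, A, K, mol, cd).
Units of each symbol in E = ½mv²:
  m (mass): kg
  v (speed): m/s  → to the power 2, contributes m²/s²
  The factor ½ is dimensionless.

Multiplying the contributions: [kg] · [m²/s²]
Adding exponents of each base unit: kg: 1, m: 2, s: -2
SI base units of kinetic energy: kg·m²/s²

Answer: kg·m²/s²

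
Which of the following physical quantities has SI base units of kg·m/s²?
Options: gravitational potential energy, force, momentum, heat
Checking the SI base units of each option:
  gravitational potential energy (U = -GMm/r): kg·m²/s²  ✗
  force (F = ma): kg·m/s²  ✓ matches
  momentum (p = mv): kg·m/s  ✗
  heat (Q = mcΔT): kg·m²/s²  ✗

Only force has units kg·m/s².

Answer: force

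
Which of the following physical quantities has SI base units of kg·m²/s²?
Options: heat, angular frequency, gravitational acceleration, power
Checking the SI base units of each option:
  heat (Q = mcΔT): kg·m²/s²  ✓ matches
  angular frequency (ω = 2πf): 1/s  ✗
  gravitational acceleration (g = GM/r²): m/s²  ✗
  power (P = W/t): kg·m²/s³  ✗

Only heat has units kg·m²/s².

Answer: heat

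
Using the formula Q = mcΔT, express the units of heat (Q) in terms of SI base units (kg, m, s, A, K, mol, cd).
Units of each symbol in Q = mcΔT:
  m (mass): kg
  c (specific heat capacity, in J/(kg·K)): m²/(s²·K)
  ΔT (temperature change): K

Multiplying the contributions: [kg] · [m²/(s²·K)] · [K]
Adding exponents of each base unit: kg: 1, m: 2, s: -2
SI base units of heat: kg·m²/s²

Answer: kg·m²/s²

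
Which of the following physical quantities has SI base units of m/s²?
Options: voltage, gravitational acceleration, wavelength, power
Checking the SI base units of each option:
  voltage (V = IR): kg·m²/(s³·A)  ✗
  gravitational acceleration (g = GM/r²): m/s²  ✓ matches
  wavelength (λ = v/f): m  ✗
  power (P = W/t): kg·m²/s³  ✗

Only gravitational acceleration has units m/s².

Answer: gravitational acceleration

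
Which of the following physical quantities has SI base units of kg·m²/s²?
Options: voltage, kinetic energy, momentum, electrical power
Checking the SI base units of each option:
  voltage (V = IR): kg·m²/(s³·A)  ✗
  kinetic energy (E = ½mv²): kg·m²/s²  ✓ matches
  momentum (p = mv): kg·m/s  ✗
  electrical power (P = IV): kg·m²/s³  ✗

Only kinetic energy has units kg·m²/s².

Answer: kinetic energy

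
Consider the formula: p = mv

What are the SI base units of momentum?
Units of each symbol in p = mv:
  m (mass): kg
  v (velocity): m/s

Multiplying the contributions: [kg] · [m/s]
Adding exponents of each base unit: kg: 1, m: 1, s: -1
SI base units of momentum: kg·m/s

Answer: kg·m/s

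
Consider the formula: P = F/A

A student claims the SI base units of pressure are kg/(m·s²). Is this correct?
Units of each symbol in P = F/A:
  F (force): kg·m/s²
  A (area): m²  → in the denominator, contributes 1/m²

Multiplying the contributions: [kg·m/s²] · [1/m²]
Adding exponents of each base unit: kg: 1, m: -1, s: -2
SI base units of pressure: kg/(m·s²)

The claimed units kg/(m·s²) match the derived units, so the claim is correct.

Answer: Yes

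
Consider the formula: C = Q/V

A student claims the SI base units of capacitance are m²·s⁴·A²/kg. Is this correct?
Units of each symbol in C = Q/V:
  Q (charge, in coulombs): s·A
  V (voltage, in volts): kg·m²/(s³·A)  → in the denominator, contributes s³·A/(kg·m²)

Multiplying the contributions: [s·A] · [s³·A/(kg·m²)]
Adding exponents of each base unit: kg: -1, m: -2, s: 4, A: 2
SI base units of capacitance: s⁴·A²/(kg·m²)

The claimed units m²·s⁴·A²/kg (exponents kg: -1, m: 2, s: 4, A: 2) do not match the derived units s⁴·A²/(kg·m²) (exponents kg: -1, m: -2, s: 4, A: 2), so the claim is incorrect.

Answer: No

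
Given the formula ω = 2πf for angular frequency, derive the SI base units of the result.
Units of each symbol in ω = 2πf:
  f (frequency): 1/s
  The factor 2π is dimensionless.

Multiplying the contributions: [1/s]
Adding exponents of each base unit: s: -1
SI base units of angular frequency: 1/s

Answer: 1/s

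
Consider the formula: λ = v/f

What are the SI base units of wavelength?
Units of each symbol in λ = v/f:
  v (wave speed): m/s
  f (frequency): 1/s  → in the denominator, contributes s

Multiplying the contributions: [m/s] · [s]
Adding exponents of each base unit: m: 1
SI base units of wavelength: m

Answer: m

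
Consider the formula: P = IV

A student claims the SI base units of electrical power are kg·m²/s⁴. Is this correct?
Units of each symbol in P = IV:
  I (current): A
  V (voltage, in volts): kg·m²/(s³·A)

Multiplying the contributions: [A] · [kg·m²/(s³·A)]
Adding exponents of each base unit: kg: 1, m: 2, s: -3
SI base units of electrical power: kg·m²/s³

The claimed units kg·m²/s⁴ (exponents kg: 1, m: 2, s: -4) do not match the derived units kg·m²/s³ (exponents kg: 1, m: 2, s: -3), so the claim is incorrect.

Answer: No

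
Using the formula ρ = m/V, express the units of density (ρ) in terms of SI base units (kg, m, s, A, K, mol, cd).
Units of each symbol in ρ = m/V:
  m (mass): kg
  V (volume): m³  → in the denominator, contributes 1/m³

Multiplying the contributions: [kg] · [1/m³]
Adding exponents of each base unit: kg: 1, m: -3
SI base units of density: kg/m³

Answer: kg/m³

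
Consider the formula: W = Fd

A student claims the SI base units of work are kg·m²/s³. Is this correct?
Units of each symbol in W = Fd:
  F (force): kg·m/s²
  d (displacement): m

Multiplying the contributions: [kg·m/s²] · [m]
Adding exponents of each base unit: kg: 1, m: 2, s: -2
SI base units of work: kg·m²/s²

The claimed units kg·m²/s³ (exponents kg: 1, m: 2, s: -3) do not match the derived units kg·m²/s² (exponents kg: 1, m: 2, s: -2), so the claim is incorrect.

Answer: No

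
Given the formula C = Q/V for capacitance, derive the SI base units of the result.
Units of each symbol in C = Q/V:
  Q (charge, in coulombs): s·A
  V (voltage, in volts): kg·m²/(s³·A)  → in the denominator, contributes s³·A/(kg·m²)

Multiplying the contributions: [s·A] · [s³·A/(kg·m²)]
Adding exponents of each base unit: kg: -1, m: -2, s: 4, A: 2
SI base units of capacitance: s⁴·A²/(kg·m²)

Answer: s⁴·A²/(kg·m²)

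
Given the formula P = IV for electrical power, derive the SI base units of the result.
Units of each symbol in P = IV:
  I (current): A
  V (voltage, in volts): kg·m²/(s³·A)

Multiplying the contributions: [A] · [kg·m²/(s³·A)]
Adding exponents of each base unit: kg: 1, m: 2, s: -3
SI base units of electrical power: kg·m²/s³

Answer: kg·m²/s³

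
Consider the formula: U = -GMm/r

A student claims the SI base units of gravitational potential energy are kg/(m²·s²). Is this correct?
Units of each symbol in U = -GMm/r:
  G (gravitational constant): m³/(kg·s²)
  M (mass): kg
  m (mass): kg
  r (distance): m  → in the denominator, contributes 1/m
  The minus sign does not affect the units.

Multiplying the contributions: [m³/(kg·s²)] · [kg] · [kg] · [1/m]
Adding exponents of each base unit: kg: 1, m: 2, s: -2
SI base units of gravitational potential energy: kg·m²/s²

The claimed units kg/(m²·s²) (exponents kg: 1, m: -2, s: -2) do not match the derived units kg·m²/s² (exponents kg: 1, m: 2, s: -2), so the claim is incorrect.

Answer: No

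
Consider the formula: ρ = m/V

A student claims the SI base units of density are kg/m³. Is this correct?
Units of each symbol in ρ = m/V:
  m (mass): kg
  V (volume): m³  → in the denominator, contributes 1/m³

Multiplying the contributions: [kg] · [1/m³]
Adding exponents of each base unit: kg: 1, m: -3
SI base units of density: kg/m³

The claimed units kg/m³ match the derived units, so the claim is correct.

Answer: Yes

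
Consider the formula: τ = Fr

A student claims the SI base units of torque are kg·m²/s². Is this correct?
Units of each symbol in τ = Fr:
  F (force): kg·m/s²
  r (lever arm): m

Multiplying the contributions: [kg·m/s²] · [m]
Adding exponents of each base unit: kg: 1, m: 2, s: -2
SI base units of torque: kg·m²/s²

The claimed units kg·m²/s² match the derived units, so the claim is correct.

Answer: Yes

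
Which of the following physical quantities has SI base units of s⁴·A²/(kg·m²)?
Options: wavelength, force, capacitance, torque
Checking the SI base units of each option:
  wavelength (λ = v/f): m  ✗
  force (F = ma): kg·m/s²  ✗
  capacitance (C = Q/V): s⁴·A²/(kg·m²)  ✓ matches
  torque (τ = Fr): kg·m²/s²  ✗

Only capacitance has units s⁴·A²/(kg·m²).

Answer: capacitance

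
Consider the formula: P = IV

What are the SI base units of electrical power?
Units of each symbol in P = IV:
  I (current): A
  V (voltage, in volts): kg·m²/(s³·A)

Multiplying the contributions: [A] · [kg·m²/(s³·A)]
Adding exponents of each base unit: kg: 1, m: 2, s: -3
SI base units of electrical power: kg·m²/s³

Answer: kg·m²/s³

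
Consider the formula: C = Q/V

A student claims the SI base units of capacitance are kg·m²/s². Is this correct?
Units of each symbol in C = Q/V:
  Q (charge, in coulombs): s·A
  V (voltage, in volts): kg·m²/(s³·A)  → in the denominator, contributes s³·A/(kg·m²)

Multiplying the contributions: [s·A] · [s³·A/(kg·m²)]
Adding exponents of each base unit: kg: -1, m: -2, s: 4, A: 2
SI base units of capacitance: s⁴·A²/(kg·m²)

The claimed units kg·m²/s² (exponents kg: 1, m: 2, s: -2) do not match the derived units s⁴·A²/(kg·m²) (exponents kg: -1, m: -2, s: 4, A: 2), so the claim is incorrect.

Answer: No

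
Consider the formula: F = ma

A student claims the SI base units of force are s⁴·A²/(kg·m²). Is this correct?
Units of each symbol in F = ma:
  m (mass): kg
  a (acceleration): m/s²

Multiplying the contributions: [kg] · [m/s²]
Adding exponents of each base unit: kg: 1, m: 1, s: -2
SI base units of force: kg·m/s²

The claimed units s⁴·A²/(kg·m²) (exponents kg: -1, m: -2, s: 4, A: 2) do not match the derived units kg·m/s² (exponents kg: 1, m: 1, s: -2), so the claim is incorrect.

Answer: No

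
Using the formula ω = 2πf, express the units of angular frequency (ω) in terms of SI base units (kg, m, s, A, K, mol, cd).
Units of each symbol in ω = 2πf:
  f (frequency): 1/s
  The factor 2π is dimensionless.

Multiplying the contributions: [1/s]
Adding exponents of each base unit: s: -1
SI base units of angular frequency: 1/s

Answer: 1/s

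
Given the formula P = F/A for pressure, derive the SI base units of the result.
Units of each symbol in P = F/A:
  F (force): kg·m/s²
  A (area): m²  → in the denominator, contributes 1/m²

Multiplying the contributions: [kg·m/s²] · [1/m²]
Adding exponents of each base unit: kg: 1, m: -1, s: -2
SI base units of pressure: kg/(m·s²)

Answer: kg/(m·s²)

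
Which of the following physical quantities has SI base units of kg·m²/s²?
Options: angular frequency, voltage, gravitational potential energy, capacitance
Checking the SI base units of each option:
  angular frequency (ω = 2πf): 1/s  ✗
  voltage (V = IR): kg·m²/(s³·A)  ✗
  gravitational potential energy (U = -GMm/r): kg·m²/s²  ✓ matches
  capacitance (C = Q/V): s⁴·A²/(kg·m²)  ✗

Only gravitational potential energy has units kg·m²/s².

Answer: gravitational potential energy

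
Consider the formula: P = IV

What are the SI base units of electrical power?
Units of each symbol in P = IV:
  I (current): A
  V (voltage, in volts): kg·m²/(s³·A)

Multiplying the contributions: [A] · [kg·m²/(s³·A)]
Adding exponents of each base unit: kg: 1, m: 2, s: -3
SI base units of electrical power: kg·m²/s³

Answer: kg·m²/s³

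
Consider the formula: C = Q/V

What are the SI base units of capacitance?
Units of each symbol in C = Q/V:
  Q (charge, in coulombs): s·A
  V (voltage, in volts): kg·m²/(s³·A)  → in the denominator, contributes s³·A/(kg·m²)

Multiplying the contributions: [s·A] · [s³·A/(kg·m²)]
Adding exponents of each base unit: kg: -1, m: -2, s: 4, A: 2
SI base units of capacitance: s⁴·A²/(kg·m²)

Answer: s⁴·A²/(kg·m²)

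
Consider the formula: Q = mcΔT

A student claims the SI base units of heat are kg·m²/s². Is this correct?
Units of each symbol in Q = mcΔT:
  m (mass): kg
  c (specific heat capacity, in J/(kg·K)): m²/(s²·K)
  ΔT (temperature change): K

Multiplying the contributions: [kg] · [m²/(s²·K)] · [K]
Adding exponents of each base unit: kg: 1, m: 2, s: -2
SI base units of heat: kg·m²/s²

The claimed units kg·m²/s² match the derived units, so the claim is correct.

Answer: Yes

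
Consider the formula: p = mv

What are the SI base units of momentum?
Units of each symbol in p = mv:
  m (mass): kg
  v (velocity): m/s

Multiplying the contributions: [kg] · [m/s]
Adding exponents of each base unit: kg: 1, m: 1, s: -1
SI base units of momentum: kg·m/s

Answer: kg·m/s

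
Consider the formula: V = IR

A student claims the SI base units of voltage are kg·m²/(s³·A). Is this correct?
Units of each symbol in V = IR:
  I (current): A
  R (resistance, in ohms): kg·m²/(s³·A²)

Multiplying the contributions: [A] · [kg·m²/(s³·A²)]
Adding exponents of each base unit: kg: 1, m: 2, s: -3, A: -1
SI base units of voltage: kg·m²/(s³·A)

The claimed units kg·m²/(s³·A) match the derived units, so the claim is correct.

Answer: Yes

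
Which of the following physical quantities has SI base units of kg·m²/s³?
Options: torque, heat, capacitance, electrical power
Checking the SI base units of each option:
  torque (τ = Fr): kg·m²/s²  ✗
  heat (Q = mcΔT): kg·m²/s²  ✗
  capacitance (C = Q/V): s⁴·A²/(kg·m²)  ✗
  electrical power (P = IV): kg·m²/s³  ✓ matches

Only electrical power has units kg·m²/s³.

Answer: electrical power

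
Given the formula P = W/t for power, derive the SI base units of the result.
Units of each symbol in P = W/t:
  W (work): kg·m²/s²
  t (time): s  → in the denominator, contributes 1/s

Multiplying the contributions: [kg·m²/s²] · [1/s]
Adding exponents of each base unit: kg: 1, m: 2, s: -3
SI base units of power: kg·m²/s³

Answer: kg·m²/s³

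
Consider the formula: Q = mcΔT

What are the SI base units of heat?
Units of each symbol in Q = mcΔT:
  m (mass): kg
  c (specific heat capacity, in J/(kg·K)): m²/(s²·K)
  ΔT (temperature change): K

Multiplying the contributions: [kg] · [m²/(s²·K)] · [K]
Adding exponents of each base unit: kg: 1, m: 2, s: -2
SI base units of heat: kg·m²/s²

Answer: kg·m²/s²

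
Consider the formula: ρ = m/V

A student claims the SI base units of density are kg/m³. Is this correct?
Units of each symbol in ρ = m/V:
  m (mass): kg
  V (volume): m³  → in the denominator, contributes 1/m³

Multiplying the contributions: [kg] · [1/m³]
Adding exponents of each base unit: kg: 1, m: -3
SI base units of density: kg/m³

The claimed units kg/m³ match the derived units, so the claim is correct.

Answer: Yes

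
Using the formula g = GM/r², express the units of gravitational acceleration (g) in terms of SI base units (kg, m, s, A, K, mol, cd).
Units of each symbol in g = GM/r²:
  G (gravitational constant): m³/(kg·s²)
  M (mass): kg
  r (distance): m  → to the power 2 in the denominator, contributes 1/m²

Multiplying the contributions: [m³/(kg·s²)] · [kg] · [1/m²]
Adding exponents of each base unit: m: 1, s: -2
SI base units of gravitational acceleration: m/s²

Answer: m/s²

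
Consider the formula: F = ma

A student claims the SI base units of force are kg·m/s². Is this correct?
Units of each symbol in F = ma:
  m (mass): kg
  a (acceleration): m/s²

Multiplying the contributions: [kg] · [m/s²]
Adding exponents of each base unit: kg: 1, m: 1, s: -2
SI base units of force: kg·m/s²

The claimed units kg·m/s² match the derived units, so the claim is correct.

Answer: Yes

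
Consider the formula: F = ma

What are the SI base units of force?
Units of each symbol in F = ma:
  m (mass): kg
  a (acceleration): m/s²

Multiplying the contributions: [kg] · [m/s²]
Adding exponents of each base unit: kg: 1, m: 1, s: -2
SI base units of force: kg·m/s²

Answer: kg·m/s²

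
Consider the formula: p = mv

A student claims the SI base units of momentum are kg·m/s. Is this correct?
Units of each symbol in p = mv:
  m (mass): kg
  v (velocity): m/s

Multiplying the contributions: [kg] · [m/s]
Adding exponents of each base unit: kg: 1, m: 1, s: -1
SI base units of momentum: kg·m/s

The claimed units kg·m/s match the derived units, so the claim is correct.

Answer: Yes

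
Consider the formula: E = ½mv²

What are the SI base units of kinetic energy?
Units of each symbol in E = ½mv²:
  m (mass): kg
  v (speed): m/s  → to the power 2, contributes m²/s²
  The factor ½ is dimensionless.

Multiplying the contributions: [kg] · [m²/s²]
Adding exponents of each base unit: kg: 1, m: 2, s: -2
SI base units of kinetic energy: kg·m²/s²

Answer: kg·m²/s²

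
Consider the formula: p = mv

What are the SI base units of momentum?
Units of each symbol in p = mv:
  m (mass): kg
  v (velocity): m/s

Multiplying the contributions: [kg] · [m/s]
Adding exponents of each base unit: kg: 1, m: 1, s: -1
SI base units of momentum: kg·m/s

Answer: kg·m/s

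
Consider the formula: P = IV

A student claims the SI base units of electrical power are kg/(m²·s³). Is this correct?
Units of each symbol in P = IV:
  I (current): A
  V (voltage, in volts): kg·m²/(s³·A)

Multiplying the contributions: [A] · [kg·m²/(s³·A)]
Adding exponents of each base unit: kg: 1, m: 2, s: -3
SI base units of electrical power: kg·m²/s³

The claimed units kg/(m²·s³) (exponents kg: 1, m: -2, s: -3) do not match the derived units kg·m²/s³ (exponents kg: 1, m: 2, s: -3), so the claim is incorrect.

Answer: No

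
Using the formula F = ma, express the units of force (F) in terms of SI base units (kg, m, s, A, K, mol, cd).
Units of each symbol in F = ma:
  m (mass): kg
  a (acceleration): m/s²

Multiplying the contributions: [kg] · [m/s²]
Adding exponents of each base unit: kg: 1, m: 1, s: -2
SI base units of force: kg·m/s²

Answer: kg·m/s²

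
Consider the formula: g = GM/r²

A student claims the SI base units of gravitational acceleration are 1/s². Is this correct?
Units of each symbol in g = GM/r²:
  G (gravitational constant): m³/(kg·s²)
  M (mass): kg
  r (distance): m  → to the power 2 in the denominator, contributes 1/m²

Multiplying the contributions: [m³/(kg·s²)] · [kg] · [1/m²]
Adding exponents of each base unit: m: 1, s: -2
SI base units of gravitational acceleration: m/s²

The claimed units 1/s² (exponents s: -2) do not match the derived units m/s² (exponents m: 1, s: -2), so the claim is incorrect.

Answer: No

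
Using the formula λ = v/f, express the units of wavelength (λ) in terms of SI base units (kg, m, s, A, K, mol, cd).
Units of each symbol in λ = v/f:
  v (wave speed): m/s
  f (frequency): 1/s  → in the denominator, contributes s

Multiplying the contributions: [m/s] · [s]
Adding exponents of each base unit: m: 1
SI base units of wavelength: m

Answer: m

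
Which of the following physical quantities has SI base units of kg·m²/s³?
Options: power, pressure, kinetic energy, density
Checking the SI base units of each option:
  power (P = W/t): kg·m²/s³  ✓ matches
  pressure (P = F/A): kg/(m·s²)  ✗
  kinetic energy (E = ½mv²): kg·m²/s²  ✗
  density (ρ = m/V): kg/m³  ✗

Only power has units kg·m²/s³.

Answer: power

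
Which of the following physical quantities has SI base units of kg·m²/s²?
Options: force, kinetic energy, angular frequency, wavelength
Checking the SI base units of each option:
  force (F = ma): kg·m/s²  ✗
  kinetic energy (E = ½mv²): kg·m²/s²  ✓ matches
  angular frequency (ω = 2πf): 1/s  ✗
  wavelength (λ = v/f): m  ✗

Only kinetic energy has units kg·m²/s².

Answer: kinetic energy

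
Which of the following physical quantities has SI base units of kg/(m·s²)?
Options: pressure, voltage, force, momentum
Checking the SI base units of each option:
  pressure (P = F/A): kg/(m·s²)  ✓ matches
  voltage (V = IR): kg·m²/(s³·A)  ✗
  force (F = ma): kg·m/s²  ✗
  momentum (p = mv): kg·m/s  ✗

Only pressure has units kg/(m·s²).

Answer: pressure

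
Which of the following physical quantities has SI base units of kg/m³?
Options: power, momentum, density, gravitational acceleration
Checking the SI base units of each option:
  power (P = W/t): kg·m²/s³  ✗
  momentum (p = mv): kg·m/s  ✗
  density (ρ = m/V): kg/m³  ✓ matches
  gravitational acceleration (g = GM/r²): m/s²  ✗

Only density has units kg/m³.

Answer: density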